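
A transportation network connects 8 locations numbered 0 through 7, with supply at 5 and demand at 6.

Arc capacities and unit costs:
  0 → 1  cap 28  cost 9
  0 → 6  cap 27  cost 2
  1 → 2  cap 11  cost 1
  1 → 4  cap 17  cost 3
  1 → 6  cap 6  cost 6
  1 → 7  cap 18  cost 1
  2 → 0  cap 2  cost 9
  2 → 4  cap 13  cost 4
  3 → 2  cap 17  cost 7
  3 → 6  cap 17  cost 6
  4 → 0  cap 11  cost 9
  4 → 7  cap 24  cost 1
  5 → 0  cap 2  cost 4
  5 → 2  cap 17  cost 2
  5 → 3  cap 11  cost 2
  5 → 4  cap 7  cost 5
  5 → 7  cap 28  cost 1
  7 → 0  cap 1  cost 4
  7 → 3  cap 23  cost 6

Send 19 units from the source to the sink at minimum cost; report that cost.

Minimum cost for 19 units: 172

shortest-cost path #1: 5→0→6 push 2 @ unit cost 6 (adds 12)
shortest-cost path #2: 5→7→0→6 push 1 @ unit cost 7 (adds 7)
shortest-cost path #3: 5→3→6 push 11 @ unit cost 8 (adds 88)
shortest-cost path #4: 5→7→3→6 push 5 @ unit cost 13 (adds 65)
total cost = 172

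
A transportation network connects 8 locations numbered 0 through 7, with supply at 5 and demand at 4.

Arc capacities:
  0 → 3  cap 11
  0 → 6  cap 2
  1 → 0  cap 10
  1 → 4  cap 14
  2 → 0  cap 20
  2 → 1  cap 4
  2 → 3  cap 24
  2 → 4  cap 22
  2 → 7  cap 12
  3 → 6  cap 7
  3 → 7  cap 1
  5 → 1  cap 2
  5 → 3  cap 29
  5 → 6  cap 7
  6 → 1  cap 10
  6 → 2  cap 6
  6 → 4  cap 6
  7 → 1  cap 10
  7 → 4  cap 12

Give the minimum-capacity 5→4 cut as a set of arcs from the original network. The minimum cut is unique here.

augment #1: 5→1→4 push 2
augment #2: 5→6→4 push 6
augment #3: 5→3→7→4 push 1
augment #4: 5→6→1→4 push 1
augment #5: 5→3→6→1→4 push 7
max flow = 17; residual-reachable set from 5 gives S-side
cut edges (S→T): {(3,6), (3,7), (5,1), (5,6)} total cap 17

Min-cut arcs: {(3,6), (3,7), (5,1), (5,6)} (total capacity 17)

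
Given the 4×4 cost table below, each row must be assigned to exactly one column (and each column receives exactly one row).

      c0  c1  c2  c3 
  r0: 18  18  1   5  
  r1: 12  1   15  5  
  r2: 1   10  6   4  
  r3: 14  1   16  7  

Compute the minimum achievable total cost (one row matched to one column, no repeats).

optimal assignment: row0→col2 (cost 1), row1→col3 (cost 5), row2→col0 (cost 1), row3→col1 (cost 1)
total = 1 + 5 + 1 + 1 = 8

Minimum assignment cost: 8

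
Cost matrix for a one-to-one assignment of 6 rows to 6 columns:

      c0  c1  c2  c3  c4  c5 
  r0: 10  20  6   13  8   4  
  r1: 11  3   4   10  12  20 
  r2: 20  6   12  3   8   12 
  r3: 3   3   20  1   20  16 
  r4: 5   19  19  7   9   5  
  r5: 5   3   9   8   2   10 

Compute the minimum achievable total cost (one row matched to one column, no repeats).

Minimum assignment cost: 21

optimal assignment: row0→col5 (cost 4), row1→col2 (cost 4), row2→col3 (cost 3), row3→col1 (cost 3), row4→col0 (cost 5), row5→col4 (cost 2)
total = 4 + 4 + 3 + 3 + 5 + 2 = 21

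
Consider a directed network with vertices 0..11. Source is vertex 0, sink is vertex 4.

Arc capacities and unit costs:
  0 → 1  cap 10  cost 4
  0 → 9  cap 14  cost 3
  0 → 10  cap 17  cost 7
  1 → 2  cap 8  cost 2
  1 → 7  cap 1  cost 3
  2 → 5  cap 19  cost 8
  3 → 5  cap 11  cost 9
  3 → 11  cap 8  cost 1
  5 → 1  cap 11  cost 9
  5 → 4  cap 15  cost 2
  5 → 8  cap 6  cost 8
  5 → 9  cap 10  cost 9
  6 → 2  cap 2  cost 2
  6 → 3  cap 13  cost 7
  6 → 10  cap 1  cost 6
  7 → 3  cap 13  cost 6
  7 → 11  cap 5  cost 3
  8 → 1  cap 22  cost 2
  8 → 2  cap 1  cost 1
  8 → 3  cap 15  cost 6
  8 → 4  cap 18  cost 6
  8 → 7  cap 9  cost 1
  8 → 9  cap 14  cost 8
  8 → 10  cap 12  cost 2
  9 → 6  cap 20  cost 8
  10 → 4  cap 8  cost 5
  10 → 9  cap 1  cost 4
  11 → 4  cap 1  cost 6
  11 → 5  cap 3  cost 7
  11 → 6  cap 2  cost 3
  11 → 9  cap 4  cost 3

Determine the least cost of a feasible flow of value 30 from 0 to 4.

shortest-cost path #1: 0→10→4 push 8 @ unit cost 12 (adds 96)
shortest-cost path #2: 0→1→2→5→4 push 8 @ unit cost 16 (adds 128)
shortest-cost path #3: 0→1→7→11→4 push 1 @ unit cost 16 (adds 16)
shortest-cost path #4: 0→9→6→2→5→4 push 2 @ unit cost 23 (adds 46)
shortest-cost path #5: 0→9→6→3→11→5→4 push 3 @ unit cost 28 (adds 84)
shortest-cost path #6: 0→9→6→3→5→4 push 2 @ unit cost 29 (adds 58)
shortest-cost path #7: 0→9→6→3→5→8→4 push 6 @ unit cost 41 (adds 246)
total cost = 674

Minimum cost for 30 units: 674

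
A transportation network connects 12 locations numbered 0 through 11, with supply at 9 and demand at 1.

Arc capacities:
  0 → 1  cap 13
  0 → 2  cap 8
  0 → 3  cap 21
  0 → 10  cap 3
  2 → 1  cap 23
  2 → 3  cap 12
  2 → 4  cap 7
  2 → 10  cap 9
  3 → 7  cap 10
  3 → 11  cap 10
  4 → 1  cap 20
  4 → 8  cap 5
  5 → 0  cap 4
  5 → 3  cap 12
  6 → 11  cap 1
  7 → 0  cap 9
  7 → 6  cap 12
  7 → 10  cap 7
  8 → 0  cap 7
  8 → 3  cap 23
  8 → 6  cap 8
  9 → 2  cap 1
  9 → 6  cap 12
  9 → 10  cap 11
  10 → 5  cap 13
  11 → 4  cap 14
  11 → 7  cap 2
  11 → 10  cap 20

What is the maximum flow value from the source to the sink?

augment #1: 9→2→1 bottleneck 1, total now 1
augment #2: 9→6→11→4→1 bottleneck 1, total now 2
augment #3: 9→10→5→0→1 bottleneck 4, total now 6
augment #4: 9→10→5→3→7→0→1 bottleneck 7, total now 13

Maximum flow value: 13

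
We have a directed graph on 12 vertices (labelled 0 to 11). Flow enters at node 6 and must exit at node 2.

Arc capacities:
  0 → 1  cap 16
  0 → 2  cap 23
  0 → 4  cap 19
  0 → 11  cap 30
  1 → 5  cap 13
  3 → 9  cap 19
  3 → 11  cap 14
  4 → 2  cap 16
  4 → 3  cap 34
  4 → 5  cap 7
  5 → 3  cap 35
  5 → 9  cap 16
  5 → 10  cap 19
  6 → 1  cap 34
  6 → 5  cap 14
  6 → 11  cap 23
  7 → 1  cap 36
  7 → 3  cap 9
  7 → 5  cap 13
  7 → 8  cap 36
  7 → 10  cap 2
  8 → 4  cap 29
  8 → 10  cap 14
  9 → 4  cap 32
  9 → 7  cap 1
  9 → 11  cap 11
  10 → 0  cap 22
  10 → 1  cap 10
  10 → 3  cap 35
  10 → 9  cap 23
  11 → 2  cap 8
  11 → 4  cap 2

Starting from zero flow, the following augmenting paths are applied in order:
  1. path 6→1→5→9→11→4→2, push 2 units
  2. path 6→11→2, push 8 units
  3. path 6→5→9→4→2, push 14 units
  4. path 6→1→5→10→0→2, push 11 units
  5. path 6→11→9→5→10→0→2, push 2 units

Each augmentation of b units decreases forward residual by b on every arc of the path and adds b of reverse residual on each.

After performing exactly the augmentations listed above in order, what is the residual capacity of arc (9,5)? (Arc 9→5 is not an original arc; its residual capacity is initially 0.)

Residual capacity of (9,5): 14

after path 1 (6→1→5→9→11→4→2, push 2): res(9,5)=2
after path 2 (6→11→2, push 8): res(9,5)=2
after path 3 (6→5→9→4→2, push 14): res(9,5)=16
after path 4 (6→1→5→10→0→2, push 11): res(9,5)=16
after path 5 (6→11→9→5→10→0→2, push 2): res(9,5)=14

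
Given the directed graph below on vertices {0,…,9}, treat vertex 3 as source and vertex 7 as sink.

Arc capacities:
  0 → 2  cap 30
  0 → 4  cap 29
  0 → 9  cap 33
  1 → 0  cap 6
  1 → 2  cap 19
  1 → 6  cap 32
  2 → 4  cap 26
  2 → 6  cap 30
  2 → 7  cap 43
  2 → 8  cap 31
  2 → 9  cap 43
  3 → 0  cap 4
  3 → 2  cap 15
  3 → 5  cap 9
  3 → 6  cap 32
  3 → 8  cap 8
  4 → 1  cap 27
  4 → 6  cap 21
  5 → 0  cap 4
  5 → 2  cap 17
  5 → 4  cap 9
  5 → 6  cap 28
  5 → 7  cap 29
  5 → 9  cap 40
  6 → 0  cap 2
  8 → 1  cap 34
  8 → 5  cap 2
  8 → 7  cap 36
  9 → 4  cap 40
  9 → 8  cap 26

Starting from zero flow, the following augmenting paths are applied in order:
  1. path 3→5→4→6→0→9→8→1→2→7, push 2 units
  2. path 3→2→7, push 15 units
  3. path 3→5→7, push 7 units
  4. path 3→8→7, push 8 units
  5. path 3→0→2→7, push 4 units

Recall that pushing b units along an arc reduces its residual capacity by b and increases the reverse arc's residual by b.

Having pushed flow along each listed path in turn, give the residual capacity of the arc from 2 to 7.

after path 1 (3→5→4→6→0→9→8→1→2→7, push 2): res(2,7)=41
after path 2 (3→2→7, push 15): res(2,7)=26
after path 3 (3→5→7, push 7): res(2,7)=26
after path 4 (3→8→7, push 8): res(2,7)=26
after path 5 (3→0→2→7, push 4): res(2,7)=22

Residual capacity of (2,7): 22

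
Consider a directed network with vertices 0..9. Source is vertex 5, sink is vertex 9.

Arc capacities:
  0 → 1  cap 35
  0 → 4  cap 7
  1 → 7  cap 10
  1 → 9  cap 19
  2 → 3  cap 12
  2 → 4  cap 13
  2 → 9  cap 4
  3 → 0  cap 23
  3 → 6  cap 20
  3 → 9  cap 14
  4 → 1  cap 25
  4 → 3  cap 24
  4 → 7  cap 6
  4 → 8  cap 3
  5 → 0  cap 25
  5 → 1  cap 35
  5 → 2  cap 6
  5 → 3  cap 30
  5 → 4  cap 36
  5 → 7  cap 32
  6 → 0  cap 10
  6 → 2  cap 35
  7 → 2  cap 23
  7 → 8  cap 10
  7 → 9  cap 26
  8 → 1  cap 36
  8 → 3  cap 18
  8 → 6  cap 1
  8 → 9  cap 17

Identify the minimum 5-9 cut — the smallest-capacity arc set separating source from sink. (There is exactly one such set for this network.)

Min-cut arcs: {(1,9), (2,9), (3,9), (4,8), (7,8), (7,9)} (total capacity 76)

augment #1: 5→1→9 push 19
augment #2: 5→2→9 push 4
augment #3: 5→3→9 push 14
augment #4: 5→7→9 push 26
augment #5: 5→4→8→9 push 3
augment #6: 5→7→8→9 push 6
augment #7: 5→1→7→8→9 push 4
max flow = 76; residual-reachable set from 5 gives S-side
cut edges (S→T): {(1,9), (2,9), (3,9), (4,8), (7,8), (7,9)} total cap 76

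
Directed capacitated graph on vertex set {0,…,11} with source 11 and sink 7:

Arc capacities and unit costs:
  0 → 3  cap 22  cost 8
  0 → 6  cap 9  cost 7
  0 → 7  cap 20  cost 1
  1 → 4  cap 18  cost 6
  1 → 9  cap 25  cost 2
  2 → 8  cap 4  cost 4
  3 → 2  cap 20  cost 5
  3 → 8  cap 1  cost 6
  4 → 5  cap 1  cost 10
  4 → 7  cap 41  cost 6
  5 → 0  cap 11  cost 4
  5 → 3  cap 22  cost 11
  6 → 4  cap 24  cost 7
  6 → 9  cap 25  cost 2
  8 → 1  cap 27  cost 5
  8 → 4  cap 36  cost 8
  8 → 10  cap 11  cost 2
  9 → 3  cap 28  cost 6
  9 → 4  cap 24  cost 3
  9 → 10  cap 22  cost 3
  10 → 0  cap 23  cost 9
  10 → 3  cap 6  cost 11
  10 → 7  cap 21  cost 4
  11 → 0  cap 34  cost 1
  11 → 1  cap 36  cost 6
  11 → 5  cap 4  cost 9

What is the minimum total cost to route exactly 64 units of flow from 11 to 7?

Minimum cost for 64 units: 773

shortest-cost path #1: 11→0→7 push 20 @ unit cost 2 (adds 40)
shortest-cost path #2: 11→1→9→10→7 push 21 @ unit cost 15 (adds 315)
shortest-cost path #3: 11→1→9→4→7 push 4 @ unit cost 17 (adds 68)
shortest-cost path #4: 11→1→4→7 push 11 @ unit cost 18 (adds 198)
shortest-cost path #5: 11→0→6→9→4→7 push 8 @ unit cost 19 (adds 152)
total cost = 773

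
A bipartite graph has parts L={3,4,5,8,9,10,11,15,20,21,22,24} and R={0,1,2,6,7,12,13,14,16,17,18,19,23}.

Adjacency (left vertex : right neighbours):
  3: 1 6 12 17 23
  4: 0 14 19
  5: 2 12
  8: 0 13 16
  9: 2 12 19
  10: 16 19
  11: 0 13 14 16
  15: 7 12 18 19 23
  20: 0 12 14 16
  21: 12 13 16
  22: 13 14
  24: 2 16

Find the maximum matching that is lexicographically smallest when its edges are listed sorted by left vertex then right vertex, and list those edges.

Lex-smallest maximum matching: {(3,1), (4,0), (5,2), (8,13), (9,12), (10,19), (11,14), (15,7), (20,16)}

|M| = 9 (so the lex-smallest maximum matching has 9 edges)
process left vertices in ascending order; for each, take the smallest-labelled available neighbour that still permits 9 edges overall, or leave it unmatched if none does
lex-smallest matching: {3-1, 4-0, 5-2, 8-13, 9-12, 10-19, 11-14, 15-7, 20-16}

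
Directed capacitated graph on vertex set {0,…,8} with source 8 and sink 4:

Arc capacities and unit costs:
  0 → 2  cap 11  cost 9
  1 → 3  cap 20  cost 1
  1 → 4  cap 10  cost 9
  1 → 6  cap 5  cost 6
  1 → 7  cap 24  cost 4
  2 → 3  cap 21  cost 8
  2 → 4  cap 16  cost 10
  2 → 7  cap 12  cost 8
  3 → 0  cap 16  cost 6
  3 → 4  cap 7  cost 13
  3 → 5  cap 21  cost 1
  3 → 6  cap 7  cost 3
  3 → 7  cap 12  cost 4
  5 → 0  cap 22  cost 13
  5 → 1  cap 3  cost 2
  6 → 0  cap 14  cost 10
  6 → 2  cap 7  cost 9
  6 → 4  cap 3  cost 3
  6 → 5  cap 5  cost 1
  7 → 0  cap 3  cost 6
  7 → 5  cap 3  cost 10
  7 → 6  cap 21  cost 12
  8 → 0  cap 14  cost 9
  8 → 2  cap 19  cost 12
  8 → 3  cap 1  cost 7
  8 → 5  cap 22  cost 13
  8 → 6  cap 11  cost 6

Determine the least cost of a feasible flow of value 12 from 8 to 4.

shortest-cost path #1: 8→6→4 push 3 @ unit cost 9 (adds 27)
shortest-cost path #2: 8→6→5→1→4 push 3 @ unit cost 18 (adds 54)
shortest-cost path #3: 8→3→4 push 1 @ unit cost 20 (adds 20)
shortest-cost path #4: 8→2→4 push 5 @ unit cost 22 (adds 110)
total cost = 211

Minimum cost for 12 units: 211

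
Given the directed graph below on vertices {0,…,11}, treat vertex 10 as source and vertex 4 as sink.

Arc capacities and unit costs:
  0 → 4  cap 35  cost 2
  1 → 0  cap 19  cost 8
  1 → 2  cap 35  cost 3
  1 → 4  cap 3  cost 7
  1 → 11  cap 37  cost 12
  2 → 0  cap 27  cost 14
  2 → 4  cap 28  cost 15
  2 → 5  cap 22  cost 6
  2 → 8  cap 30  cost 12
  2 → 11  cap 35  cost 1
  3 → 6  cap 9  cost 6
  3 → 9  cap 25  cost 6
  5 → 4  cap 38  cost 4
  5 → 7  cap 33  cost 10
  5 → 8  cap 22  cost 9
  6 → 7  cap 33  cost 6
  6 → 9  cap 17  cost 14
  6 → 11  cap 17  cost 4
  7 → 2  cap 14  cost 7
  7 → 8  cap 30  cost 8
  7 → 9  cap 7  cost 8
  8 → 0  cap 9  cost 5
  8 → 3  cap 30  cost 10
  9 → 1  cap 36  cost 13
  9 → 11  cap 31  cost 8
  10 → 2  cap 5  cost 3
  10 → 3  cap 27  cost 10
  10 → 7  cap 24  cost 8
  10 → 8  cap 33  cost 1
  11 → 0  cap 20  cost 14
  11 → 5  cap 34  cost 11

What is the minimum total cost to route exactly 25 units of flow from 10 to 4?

shortest-cost path #1: 10→8→0→4 push 9 @ unit cost 8 (adds 72)
shortest-cost path #2: 10→2→5→4 push 5 @ unit cost 13 (adds 65)
shortest-cost path #3: 10→7→2→5→4 push 11 @ unit cost 25 (adds 275)
total cost = 412

Minimum cost for 25 units: 412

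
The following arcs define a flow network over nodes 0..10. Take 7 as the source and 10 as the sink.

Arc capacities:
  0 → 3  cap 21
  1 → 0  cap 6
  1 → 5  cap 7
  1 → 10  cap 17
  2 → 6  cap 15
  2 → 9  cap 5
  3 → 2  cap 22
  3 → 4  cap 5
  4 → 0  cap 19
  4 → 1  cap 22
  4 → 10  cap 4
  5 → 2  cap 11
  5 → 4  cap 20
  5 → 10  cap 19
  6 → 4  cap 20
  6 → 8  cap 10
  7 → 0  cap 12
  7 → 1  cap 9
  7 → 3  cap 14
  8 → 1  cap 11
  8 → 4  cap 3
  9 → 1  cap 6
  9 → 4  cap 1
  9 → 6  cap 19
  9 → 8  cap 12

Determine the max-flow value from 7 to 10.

Maximum flow value: 28

augment #1: 7→1→10 bottleneck 9, total now 9
augment #2: 7→3→4→10 bottleneck 4, total now 13
augment #3: 7→3→4→1→10 bottleneck 1, total now 14
augment #4: 7→3→2→9→1→10 bottleneck 5, total now 19
augment #5: 7→3→2→6→4→1→10 bottleneck 2, total now 21
augment #6: 7→3→2→6→4→1→5→10 bottleneck 2, total now 23
augment #7: 7→0→3→2→6→4→1→5→10 bottleneck 5, total now 28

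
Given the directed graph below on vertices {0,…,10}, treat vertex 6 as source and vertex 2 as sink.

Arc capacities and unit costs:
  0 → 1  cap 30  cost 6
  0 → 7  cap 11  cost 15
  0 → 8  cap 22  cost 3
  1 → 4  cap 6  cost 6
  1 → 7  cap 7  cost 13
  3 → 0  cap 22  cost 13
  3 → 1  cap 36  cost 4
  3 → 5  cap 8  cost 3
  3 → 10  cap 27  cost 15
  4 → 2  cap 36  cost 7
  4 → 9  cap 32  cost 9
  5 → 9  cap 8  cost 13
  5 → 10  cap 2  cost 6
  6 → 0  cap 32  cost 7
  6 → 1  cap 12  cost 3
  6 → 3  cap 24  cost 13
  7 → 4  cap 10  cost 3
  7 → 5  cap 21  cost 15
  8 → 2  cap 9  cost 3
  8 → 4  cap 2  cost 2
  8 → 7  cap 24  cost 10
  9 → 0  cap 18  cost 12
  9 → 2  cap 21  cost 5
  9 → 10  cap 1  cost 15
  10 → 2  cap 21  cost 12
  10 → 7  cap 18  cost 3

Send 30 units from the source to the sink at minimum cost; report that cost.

Minimum cost for 30 units: 629

shortest-cost path #1: 6→0→8→2 push 9 @ unit cost 13 (adds 117)
shortest-cost path #2: 6→1→4→2 push 6 @ unit cost 16 (adds 96)
shortest-cost path #3: 6→0→8→4→2 push 2 @ unit cost 19 (adds 38)
shortest-cost path #4: 6→1→7→4→2 push 6 @ unit cost 26 (adds 156)
shortest-cost path #5: 6→0→8→7→4→2 push 4 @ unit cost 30 (adds 120)
shortest-cost path #6: 6→3→5→9→2 push 3 @ unit cost 34 (adds 102)
total cost = 629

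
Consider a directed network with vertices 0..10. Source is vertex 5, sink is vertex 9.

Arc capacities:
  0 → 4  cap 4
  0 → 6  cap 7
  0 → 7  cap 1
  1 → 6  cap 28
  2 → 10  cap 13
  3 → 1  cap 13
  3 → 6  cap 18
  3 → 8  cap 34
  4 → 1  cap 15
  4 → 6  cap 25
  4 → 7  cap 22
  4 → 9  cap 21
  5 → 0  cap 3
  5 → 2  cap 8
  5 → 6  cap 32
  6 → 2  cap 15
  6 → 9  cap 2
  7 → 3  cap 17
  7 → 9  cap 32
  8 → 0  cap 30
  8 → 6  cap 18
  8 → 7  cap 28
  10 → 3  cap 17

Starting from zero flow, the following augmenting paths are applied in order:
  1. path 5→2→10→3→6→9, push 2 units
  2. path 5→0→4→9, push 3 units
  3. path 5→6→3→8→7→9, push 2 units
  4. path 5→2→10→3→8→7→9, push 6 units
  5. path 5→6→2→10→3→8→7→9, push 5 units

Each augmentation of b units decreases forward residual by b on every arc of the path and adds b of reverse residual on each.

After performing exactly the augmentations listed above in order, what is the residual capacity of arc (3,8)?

Residual capacity of (3,8): 21

after path 1 (5→2→10→3→6→9, push 2): res(3,8)=34
after path 2 (5→0→4→9, push 3): res(3,8)=34
after path 3 (5→6→3→8→7→9, push 2): res(3,8)=32
after path 4 (5→2→10→3→8→7→9, push 6): res(3,8)=26
after path 5 (5→6→2→10→3→8→7→9, push 5): res(3,8)=21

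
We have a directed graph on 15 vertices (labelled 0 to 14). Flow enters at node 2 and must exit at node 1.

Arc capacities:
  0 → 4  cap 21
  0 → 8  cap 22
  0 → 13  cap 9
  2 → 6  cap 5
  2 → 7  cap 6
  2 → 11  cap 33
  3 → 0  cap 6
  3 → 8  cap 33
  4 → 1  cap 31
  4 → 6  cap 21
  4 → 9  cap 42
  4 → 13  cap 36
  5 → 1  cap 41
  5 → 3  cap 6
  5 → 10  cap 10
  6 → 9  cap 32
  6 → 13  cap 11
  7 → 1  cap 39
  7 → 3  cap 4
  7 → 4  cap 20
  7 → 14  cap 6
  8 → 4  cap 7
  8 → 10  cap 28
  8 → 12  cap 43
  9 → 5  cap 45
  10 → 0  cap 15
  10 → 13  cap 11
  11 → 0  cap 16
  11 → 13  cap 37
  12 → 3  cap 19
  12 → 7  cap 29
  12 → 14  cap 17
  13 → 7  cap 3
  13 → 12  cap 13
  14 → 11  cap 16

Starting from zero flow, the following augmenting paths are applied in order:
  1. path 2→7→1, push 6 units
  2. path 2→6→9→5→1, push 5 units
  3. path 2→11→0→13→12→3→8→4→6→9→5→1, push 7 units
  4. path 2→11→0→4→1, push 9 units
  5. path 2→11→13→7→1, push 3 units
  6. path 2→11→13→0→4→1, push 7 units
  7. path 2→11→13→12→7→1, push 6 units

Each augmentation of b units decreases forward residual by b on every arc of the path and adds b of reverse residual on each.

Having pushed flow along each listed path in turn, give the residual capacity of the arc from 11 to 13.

Residual capacity of (11,13): 21

after path 1 (2→7→1, push 6): res(11,13)=37
after path 2 (2→6→9→5→1, push 5): res(11,13)=37
after path 3 (2→11→0→13→12→3→8→4→6→9→5→1, push 7): res(11,13)=37
after path 4 (2→11→0→4→1, push 9): res(11,13)=37
after path 5 (2→11→13→7→1, push 3): res(11,13)=34
after path 6 (2→11→13→0→4→1, push 7): res(11,13)=27
after path 7 (2→11→13→12→7→1, push 6): res(11,13)=21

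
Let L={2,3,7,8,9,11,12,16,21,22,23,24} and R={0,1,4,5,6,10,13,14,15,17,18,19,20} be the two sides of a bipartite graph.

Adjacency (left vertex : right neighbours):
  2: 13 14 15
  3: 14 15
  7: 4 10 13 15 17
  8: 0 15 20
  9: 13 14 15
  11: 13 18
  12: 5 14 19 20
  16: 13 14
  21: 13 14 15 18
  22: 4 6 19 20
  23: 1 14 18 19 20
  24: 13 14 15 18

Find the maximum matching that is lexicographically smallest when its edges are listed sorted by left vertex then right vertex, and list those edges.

|M| = 9 (so the lex-smallest maximum matching has 9 edges)
process left vertices in ascending order; for each, take the smallest-labelled available neighbour that still permits 9 edges overall, or leave it unmatched if none does
lex-smallest matching: {2-13, 3-14, 7-4, 8-0, 9-15, 11-18, 12-5, 22-6, 23-1}

Lex-smallest maximum matching: {(2,13), (3,14), (7,4), (8,0), (9,15), (11,18), (12,5), (22,6), (23,1)}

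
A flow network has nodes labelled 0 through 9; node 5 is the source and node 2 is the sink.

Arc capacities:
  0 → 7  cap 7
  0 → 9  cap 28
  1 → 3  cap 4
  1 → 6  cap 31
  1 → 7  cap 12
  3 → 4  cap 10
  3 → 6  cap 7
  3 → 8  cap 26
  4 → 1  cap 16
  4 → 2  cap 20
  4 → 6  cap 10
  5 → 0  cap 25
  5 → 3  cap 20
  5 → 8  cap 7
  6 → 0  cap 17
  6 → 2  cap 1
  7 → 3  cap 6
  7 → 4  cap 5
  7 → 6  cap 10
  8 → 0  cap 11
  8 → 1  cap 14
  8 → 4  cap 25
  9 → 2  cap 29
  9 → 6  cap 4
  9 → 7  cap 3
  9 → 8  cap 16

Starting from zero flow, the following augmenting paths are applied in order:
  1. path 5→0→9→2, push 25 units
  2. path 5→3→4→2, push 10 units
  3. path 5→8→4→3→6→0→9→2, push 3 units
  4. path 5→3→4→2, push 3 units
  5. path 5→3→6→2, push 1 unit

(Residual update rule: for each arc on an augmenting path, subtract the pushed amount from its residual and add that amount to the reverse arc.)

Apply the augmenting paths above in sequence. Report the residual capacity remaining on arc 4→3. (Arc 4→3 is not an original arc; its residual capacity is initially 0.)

Residual capacity of (4,3): 10

after path 1 (5→0→9→2, push 25): res(4,3)=0
after path 2 (5→3→4→2, push 10): res(4,3)=10
after path 3 (5→8→4→3→6→0→9→2, push 3): res(4,3)=7
after path 4 (5→3→4→2, push 3): res(4,3)=10
after path 5 (5→3→6→2, push 1): res(4,3)=10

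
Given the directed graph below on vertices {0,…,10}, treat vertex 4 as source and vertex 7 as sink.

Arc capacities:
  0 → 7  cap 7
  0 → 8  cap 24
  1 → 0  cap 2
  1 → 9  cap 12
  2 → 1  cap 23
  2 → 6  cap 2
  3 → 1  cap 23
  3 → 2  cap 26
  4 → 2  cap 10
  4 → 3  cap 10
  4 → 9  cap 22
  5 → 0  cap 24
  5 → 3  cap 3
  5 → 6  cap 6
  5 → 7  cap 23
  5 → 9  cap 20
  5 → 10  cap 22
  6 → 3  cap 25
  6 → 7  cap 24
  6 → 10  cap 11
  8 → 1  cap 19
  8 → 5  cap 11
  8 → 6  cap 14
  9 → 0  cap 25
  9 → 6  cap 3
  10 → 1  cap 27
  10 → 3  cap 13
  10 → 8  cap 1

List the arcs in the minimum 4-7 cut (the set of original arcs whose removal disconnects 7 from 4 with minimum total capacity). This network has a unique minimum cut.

augment #1: 4→2→6→7 push 2
augment #2: 4→9→0→7 push 7
augment #3: 4→9→6→7 push 3
augment #4: 4→9→0→8→5→7 push 11
augment #5: 4→9→0→8→6→7 push 1
augment #6: 4→2→1→0→8→6→7 push 2
augment #7: 4→2→1→9→0→8→6→7 push 6
max flow = 32; residual-reachable set from 4 gives S-side
cut edges (S→T): {(1,0), (2,6), (9,0), (9,6)} total cap 32

Min-cut arcs: {(1,0), (2,6), (9,0), (9,6)} (total capacity 32)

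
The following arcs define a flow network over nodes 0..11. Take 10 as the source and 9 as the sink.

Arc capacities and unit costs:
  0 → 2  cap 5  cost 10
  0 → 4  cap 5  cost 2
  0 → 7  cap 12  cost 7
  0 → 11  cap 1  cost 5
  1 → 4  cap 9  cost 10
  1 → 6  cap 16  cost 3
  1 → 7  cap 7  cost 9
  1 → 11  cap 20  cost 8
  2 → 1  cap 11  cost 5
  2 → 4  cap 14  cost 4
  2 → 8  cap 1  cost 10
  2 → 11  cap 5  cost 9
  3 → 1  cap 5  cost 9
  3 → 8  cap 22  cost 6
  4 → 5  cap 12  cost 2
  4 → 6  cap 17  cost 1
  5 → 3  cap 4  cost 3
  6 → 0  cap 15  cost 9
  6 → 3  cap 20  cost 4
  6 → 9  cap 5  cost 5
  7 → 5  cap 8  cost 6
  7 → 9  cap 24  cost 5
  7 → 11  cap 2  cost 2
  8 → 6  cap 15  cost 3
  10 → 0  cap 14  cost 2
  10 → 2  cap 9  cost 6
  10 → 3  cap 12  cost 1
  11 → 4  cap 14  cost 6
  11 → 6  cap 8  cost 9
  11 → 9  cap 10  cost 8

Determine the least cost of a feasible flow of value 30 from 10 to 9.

Minimum cost for 30 units: 538

shortest-cost path #1: 10→0→4→6→9 push 5 @ unit cost 10 (adds 50)
shortest-cost path #2: 10→0→7→9 push 9 @ unit cost 14 (adds 126)
shortest-cost path #3: 10→3→8→6→4→0→7→9 push 3 @ unit cost 19 (adds 57)
shortest-cost path #4: 10→3→8→6→4→0→11→9 push 1 @ unit cost 20 (adds 20)
shortest-cost path #5: 10→2→11→9 push 5 @ unit cost 23 (adds 115)
shortest-cost path #6: 10→3→1→7→9 push 5 @ unit cost 24 (adds 120)
shortest-cost path #7: 10→2→1→7→9 push 2 @ unit cost 25 (adds 50)
total cost = 538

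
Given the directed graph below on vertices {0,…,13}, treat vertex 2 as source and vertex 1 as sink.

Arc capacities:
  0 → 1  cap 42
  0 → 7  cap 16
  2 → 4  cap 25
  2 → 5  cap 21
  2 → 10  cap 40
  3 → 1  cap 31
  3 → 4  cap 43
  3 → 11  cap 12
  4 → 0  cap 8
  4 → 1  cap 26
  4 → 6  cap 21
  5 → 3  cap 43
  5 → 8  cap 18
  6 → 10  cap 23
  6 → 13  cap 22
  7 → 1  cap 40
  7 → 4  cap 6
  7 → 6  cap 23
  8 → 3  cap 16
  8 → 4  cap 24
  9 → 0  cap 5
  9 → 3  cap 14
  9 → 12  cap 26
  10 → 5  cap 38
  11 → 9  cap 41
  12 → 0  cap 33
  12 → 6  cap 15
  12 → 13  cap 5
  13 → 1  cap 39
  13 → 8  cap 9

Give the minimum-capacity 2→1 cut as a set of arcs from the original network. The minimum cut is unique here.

augment #1: 2→4→1 push 25
augment #2: 2→5→3→1 push 21
augment #3: 2→10→5→3→1 push 10
augment #4: 2→10→5→3→4→1 push 1
augment #5: 2→10→5→3→4→0→1 push 8
augment #6: 2→10→5→3→4→6→13→1 push 3
augment #7: 2→10→5→8→4→6→13→1 push 16
max flow = 84; residual-reachable set from 2 gives S-side
cut edges (S→T): {(2,4), (2,5), (10,5)} total cap 84

Min-cut arcs: {(2,4), (2,5), (10,5)} (total capacity 84)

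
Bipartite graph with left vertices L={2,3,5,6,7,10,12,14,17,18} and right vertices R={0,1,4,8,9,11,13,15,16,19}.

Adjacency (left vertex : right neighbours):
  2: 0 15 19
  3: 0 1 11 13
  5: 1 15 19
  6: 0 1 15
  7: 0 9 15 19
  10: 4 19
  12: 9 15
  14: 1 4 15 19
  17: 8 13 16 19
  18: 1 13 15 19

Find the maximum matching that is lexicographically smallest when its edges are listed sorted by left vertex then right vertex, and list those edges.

|M| = 9 (so the lex-smallest maximum matching has 9 edges)
process left vertices in ascending order; for each, take the smallest-labelled available neighbour that still permits 9 edges overall, or leave it unmatched if none does
lex-smallest matching: {2-0, 3-11, 5-1, 6-15, 7-9, 10-4, 14-19, 17-8, 18-13}

Lex-smallest maximum matching: {(2,0), (3,11), (5,1), (6,15), (7,9), (10,4), (14,19), (17,8), (18,13)}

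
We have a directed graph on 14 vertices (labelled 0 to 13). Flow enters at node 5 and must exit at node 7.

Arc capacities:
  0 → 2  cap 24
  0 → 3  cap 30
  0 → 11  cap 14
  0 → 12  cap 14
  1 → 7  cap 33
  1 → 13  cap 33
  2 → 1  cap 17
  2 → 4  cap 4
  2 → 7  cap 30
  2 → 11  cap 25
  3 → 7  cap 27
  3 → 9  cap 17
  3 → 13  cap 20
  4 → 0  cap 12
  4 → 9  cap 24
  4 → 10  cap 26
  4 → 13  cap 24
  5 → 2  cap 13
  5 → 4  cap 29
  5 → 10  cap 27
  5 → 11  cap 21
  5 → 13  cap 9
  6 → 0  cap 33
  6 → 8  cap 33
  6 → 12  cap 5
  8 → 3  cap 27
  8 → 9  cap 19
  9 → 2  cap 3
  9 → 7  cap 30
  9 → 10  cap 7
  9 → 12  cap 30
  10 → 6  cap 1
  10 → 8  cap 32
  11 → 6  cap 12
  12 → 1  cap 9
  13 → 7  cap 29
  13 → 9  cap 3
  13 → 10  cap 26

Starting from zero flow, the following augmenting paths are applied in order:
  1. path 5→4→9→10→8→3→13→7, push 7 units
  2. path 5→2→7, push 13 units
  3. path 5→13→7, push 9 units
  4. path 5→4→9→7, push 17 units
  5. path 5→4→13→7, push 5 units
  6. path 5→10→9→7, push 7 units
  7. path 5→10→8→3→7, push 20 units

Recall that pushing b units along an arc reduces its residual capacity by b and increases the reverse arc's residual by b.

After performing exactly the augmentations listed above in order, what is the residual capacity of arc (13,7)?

after path 1 (5→4→9→10→8→3→13→7, push 7): res(13,7)=22
after path 2 (5→2→7, push 13): res(13,7)=22
after path 3 (5→13→7, push 9): res(13,7)=13
after path 4 (5→4→9→7, push 17): res(13,7)=13
after path 5 (5→4→13→7, push 5): res(13,7)=8
after path 6 (5→10→9→7, push 7): res(13,7)=8
after path 7 (5→10→8→3→7, push 20): res(13,7)=8

Residual capacity of (13,7): 8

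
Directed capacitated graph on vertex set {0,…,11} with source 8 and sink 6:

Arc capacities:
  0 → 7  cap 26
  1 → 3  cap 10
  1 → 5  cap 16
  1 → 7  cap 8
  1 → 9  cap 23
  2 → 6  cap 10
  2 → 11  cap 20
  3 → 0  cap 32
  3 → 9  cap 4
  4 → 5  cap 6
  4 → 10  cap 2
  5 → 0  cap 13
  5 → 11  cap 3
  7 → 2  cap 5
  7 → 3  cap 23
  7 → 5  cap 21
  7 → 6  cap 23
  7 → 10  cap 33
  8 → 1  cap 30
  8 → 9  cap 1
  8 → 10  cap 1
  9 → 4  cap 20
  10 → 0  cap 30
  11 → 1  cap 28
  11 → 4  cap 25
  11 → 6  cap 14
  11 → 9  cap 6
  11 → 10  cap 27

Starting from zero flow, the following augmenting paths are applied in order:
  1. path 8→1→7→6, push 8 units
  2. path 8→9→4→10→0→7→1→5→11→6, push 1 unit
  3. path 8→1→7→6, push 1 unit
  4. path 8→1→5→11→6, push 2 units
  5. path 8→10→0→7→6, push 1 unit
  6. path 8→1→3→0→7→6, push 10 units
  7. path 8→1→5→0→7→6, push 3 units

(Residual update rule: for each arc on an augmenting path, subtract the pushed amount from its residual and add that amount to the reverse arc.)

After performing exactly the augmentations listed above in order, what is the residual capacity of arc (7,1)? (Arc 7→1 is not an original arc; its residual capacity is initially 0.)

after path 1 (8→1→7→6, push 8): res(7,1)=8
after path 2 (8→9→4→10→0→7→1→5→11→6, push 1): res(7,1)=7
after path 3 (8→1→7→6, push 1): res(7,1)=8
after path 4 (8→1→5→11→6, push 2): res(7,1)=8
after path 5 (8→10→0→7→6, push 1): res(7,1)=8
after path 6 (8→1→3→0→7→6, push 10): res(7,1)=8
after path 7 (8→1→5→0→7→6, push 3): res(7,1)=8

Residual capacity of (7,1): 8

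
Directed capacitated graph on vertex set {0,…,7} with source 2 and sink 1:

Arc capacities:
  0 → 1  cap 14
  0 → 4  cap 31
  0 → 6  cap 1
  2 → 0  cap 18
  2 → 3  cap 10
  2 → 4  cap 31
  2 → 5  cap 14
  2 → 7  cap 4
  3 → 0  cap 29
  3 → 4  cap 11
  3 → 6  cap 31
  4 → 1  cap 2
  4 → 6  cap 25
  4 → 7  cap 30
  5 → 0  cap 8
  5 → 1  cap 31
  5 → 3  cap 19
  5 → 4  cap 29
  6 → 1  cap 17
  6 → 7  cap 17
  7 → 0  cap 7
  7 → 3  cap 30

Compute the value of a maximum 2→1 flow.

augment #1: 2→0→1 bottleneck 14, total now 14
augment #2: 2→4→1 bottleneck 2, total now 16
augment #3: 2→5→1 bottleneck 14, total now 30
augment #4: 2→0→6→1 bottleneck 1, total now 31
augment #5: 2→3→6→1 bottleneck 10, total now 41
augment #6: 2→4→6→1 bottleneck 6, total now 47

Maximum flow value: 47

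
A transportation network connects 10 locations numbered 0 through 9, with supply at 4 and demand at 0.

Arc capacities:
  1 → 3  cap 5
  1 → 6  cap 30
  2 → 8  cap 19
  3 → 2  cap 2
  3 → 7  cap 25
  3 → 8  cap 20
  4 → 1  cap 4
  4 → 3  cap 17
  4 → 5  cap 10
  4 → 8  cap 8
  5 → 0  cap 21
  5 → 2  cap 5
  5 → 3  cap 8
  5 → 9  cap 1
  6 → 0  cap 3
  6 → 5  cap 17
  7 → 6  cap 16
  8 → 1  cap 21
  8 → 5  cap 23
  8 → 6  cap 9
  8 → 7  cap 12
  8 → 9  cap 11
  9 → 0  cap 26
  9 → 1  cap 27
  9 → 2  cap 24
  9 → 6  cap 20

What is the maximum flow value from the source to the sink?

Maximum flow value: 36

augment #1: 4→5→0 bottleneck 10, total now 10
augment #2: 4→1→6→0 bottleneck 3, total now 13
augment #3: 4→8→5→0 bottleneck 8, total now 21
augment #4: 4→1→6→5→0 bottleneck 1, total now 22
augment #5: 4→3→8→5→0 bottleneck 2, total now 24
augment #6: 4→3→8→9→0 bottleneck 11, total now 35
augment #7: 4→3→8→5→9→0 bottleneck 1, total now 36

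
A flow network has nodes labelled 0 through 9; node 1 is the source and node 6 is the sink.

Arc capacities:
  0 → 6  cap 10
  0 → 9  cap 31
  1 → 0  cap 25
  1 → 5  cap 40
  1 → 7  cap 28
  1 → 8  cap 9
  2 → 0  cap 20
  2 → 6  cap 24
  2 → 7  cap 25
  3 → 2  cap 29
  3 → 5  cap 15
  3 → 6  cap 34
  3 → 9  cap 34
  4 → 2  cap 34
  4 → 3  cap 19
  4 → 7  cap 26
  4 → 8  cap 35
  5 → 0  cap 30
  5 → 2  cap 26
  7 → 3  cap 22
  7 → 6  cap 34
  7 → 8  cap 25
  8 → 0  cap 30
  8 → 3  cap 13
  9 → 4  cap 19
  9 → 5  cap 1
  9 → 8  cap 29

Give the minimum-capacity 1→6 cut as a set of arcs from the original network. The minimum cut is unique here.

augment #1: 1→0→6 push 10
augment #2: 1→7→6 push 28
augment #3: 1→5→2→6 push 24
augment #4: 1→8→3→6 push 9
augment #5: 1→5→2→7→6 push 2
augment #6: 1→0→9→4→3→6 push 15
augment #7: 1→5→0→9→4→3→6 push 4
augment #8: 1→5→0→9→8→3→6 push 4
max flow = 96; residual-reachable set from 1 gives S-side
cut edges (S→T): {(0,6), (1,7), (5,2), (8,3), (9,4)} total cap 96

Min-cut arcs: {(0,6), (1,7), (5,2), (8,3), (9,4)} (total capacity 96)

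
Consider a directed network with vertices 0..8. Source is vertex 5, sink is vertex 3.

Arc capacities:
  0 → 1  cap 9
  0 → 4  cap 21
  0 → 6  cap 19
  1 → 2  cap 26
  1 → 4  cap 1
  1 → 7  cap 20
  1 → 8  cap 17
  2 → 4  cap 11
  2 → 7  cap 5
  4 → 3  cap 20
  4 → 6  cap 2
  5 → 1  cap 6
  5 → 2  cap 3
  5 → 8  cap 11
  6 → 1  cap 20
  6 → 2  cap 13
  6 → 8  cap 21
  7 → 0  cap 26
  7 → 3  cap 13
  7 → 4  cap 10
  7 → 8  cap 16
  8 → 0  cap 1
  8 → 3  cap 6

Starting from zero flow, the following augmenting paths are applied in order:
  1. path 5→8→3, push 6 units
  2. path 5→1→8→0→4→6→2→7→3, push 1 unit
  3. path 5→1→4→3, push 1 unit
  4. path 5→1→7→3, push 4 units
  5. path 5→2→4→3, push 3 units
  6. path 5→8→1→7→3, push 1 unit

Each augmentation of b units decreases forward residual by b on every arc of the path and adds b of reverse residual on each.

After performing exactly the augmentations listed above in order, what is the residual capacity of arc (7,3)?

Residual capacity of (7,3): 7

after path 1 (5→8→3, push 6): res(7,3)=13
after path 2 (5→1→8→0→4→6→2→7→3, push 1): res(7,3)=12
after path 3 (5→1→4→3, push 1): res(7,3)=12
after path 4 (5→1→7→3, push 4): res(7,3)=8
after path 5 (5→2→4→3, push 3): res(7,3)=8
after path 6 (5→8→1→7→3, push 1): res(7,3)=7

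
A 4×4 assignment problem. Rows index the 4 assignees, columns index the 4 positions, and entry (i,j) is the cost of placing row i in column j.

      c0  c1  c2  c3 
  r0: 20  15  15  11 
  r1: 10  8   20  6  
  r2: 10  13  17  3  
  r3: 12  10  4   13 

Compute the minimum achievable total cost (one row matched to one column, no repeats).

optimal assignment: row0→col1 (cost 15), row1→col0 (cost 10), row2→col3 (cost 3), row3→col2 (cost 4)
total = 15 + 10 + 3 + 4 = 32

Minimum assignment cost: 32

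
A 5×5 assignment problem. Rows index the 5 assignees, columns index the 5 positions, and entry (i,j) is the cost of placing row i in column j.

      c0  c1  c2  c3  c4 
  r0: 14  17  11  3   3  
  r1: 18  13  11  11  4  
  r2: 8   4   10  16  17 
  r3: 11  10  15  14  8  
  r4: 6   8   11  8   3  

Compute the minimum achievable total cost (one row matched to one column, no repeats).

Minimum assignment cost: 32

one of 3 optimal assignments: row0→col3 (cost 3), row1→col2 (cost 11), row2→col1 (cost 4), row3→col0 (cost 11), row4→col4 (cost 3)
total = 3 + 11 + 4 + 11 + 3 = 32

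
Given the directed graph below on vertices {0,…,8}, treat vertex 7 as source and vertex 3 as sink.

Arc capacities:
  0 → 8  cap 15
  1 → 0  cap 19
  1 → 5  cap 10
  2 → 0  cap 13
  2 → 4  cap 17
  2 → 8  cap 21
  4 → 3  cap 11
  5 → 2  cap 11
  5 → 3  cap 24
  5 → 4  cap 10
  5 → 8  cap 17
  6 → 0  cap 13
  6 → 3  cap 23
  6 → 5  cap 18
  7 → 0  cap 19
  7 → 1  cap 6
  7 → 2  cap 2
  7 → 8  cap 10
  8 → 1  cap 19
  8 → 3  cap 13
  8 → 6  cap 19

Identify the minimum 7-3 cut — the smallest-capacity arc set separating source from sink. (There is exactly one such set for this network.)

Min-cut arcs: {(0,8), (7,1), (7,2), (7,8)} (total capacity 33)

augment #1: 7→8→3 push 10
augment #2: 7→0→8→3 push 3
augment #3: 7→1→5→3 push 6
augment #4: 7→2→4→3 push 2
augment #5: 7→0→8→6→3 push 12
max flow = 33; residual-reachable set from 7 gives S-side
cut edges (S→T): {(0,8), (7,1), (7,2), (7,8)} total cap 33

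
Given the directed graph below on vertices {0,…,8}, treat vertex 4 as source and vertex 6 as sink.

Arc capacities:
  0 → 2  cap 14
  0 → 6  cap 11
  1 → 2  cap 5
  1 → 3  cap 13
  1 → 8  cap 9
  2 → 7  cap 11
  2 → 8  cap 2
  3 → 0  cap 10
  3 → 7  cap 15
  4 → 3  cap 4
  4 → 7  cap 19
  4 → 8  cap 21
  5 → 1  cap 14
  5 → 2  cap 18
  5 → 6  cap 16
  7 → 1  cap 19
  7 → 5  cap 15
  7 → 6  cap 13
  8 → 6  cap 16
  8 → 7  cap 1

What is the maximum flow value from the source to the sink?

Maximum flow value: 40

augment #1: 4→7→6 bottleneck 13, total now 13
augment #2: 4→8→6 bottleneck 16, total now 29
augment #3: 4→3→0→6 bottleneck 4, total now 33
augment #4: 4→7→5→6 bottleneck 6, total now 39
augment #5: 4→8→7→5→6 bottleneck 1, total now 40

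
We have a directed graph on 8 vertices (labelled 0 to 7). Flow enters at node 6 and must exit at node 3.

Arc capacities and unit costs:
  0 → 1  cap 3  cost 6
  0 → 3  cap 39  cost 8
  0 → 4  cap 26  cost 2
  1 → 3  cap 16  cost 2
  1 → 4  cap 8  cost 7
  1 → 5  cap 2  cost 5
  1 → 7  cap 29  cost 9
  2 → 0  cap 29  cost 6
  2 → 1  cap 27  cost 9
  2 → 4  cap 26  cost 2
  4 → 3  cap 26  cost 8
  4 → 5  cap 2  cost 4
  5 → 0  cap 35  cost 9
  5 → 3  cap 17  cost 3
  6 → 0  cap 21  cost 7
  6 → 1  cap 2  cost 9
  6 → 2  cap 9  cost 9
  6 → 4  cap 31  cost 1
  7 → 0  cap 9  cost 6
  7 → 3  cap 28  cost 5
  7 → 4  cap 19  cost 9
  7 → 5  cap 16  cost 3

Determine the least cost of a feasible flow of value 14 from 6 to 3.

shortest-cost path #1: 6→4→5→3 push 2 @ unit cost 8 (adds 16)
shortest-cost path #2: 6→4→3 push 12 @ unit cost 9 (adds 108)
total cost = 124

Minimum cost for 14 units: 124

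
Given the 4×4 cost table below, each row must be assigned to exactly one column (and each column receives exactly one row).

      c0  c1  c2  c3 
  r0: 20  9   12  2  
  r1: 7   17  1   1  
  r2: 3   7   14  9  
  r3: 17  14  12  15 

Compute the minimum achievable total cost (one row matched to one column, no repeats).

optimal assignment: row0→col3 (cost 2), row1→col2 (cost 1), row2→col0 (cost 3), row3→col1 (cost 14)
total = 2 + 1 + 3 + 14 = 20

Minimum assignment cost: 20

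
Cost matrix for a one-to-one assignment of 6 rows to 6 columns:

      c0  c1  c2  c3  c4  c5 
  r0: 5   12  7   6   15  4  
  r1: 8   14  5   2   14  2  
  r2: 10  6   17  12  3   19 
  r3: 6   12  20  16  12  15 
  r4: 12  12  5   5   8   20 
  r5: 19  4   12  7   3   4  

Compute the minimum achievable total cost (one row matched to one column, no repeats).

Minimum assignment cost: 24

optimal assignment: row0→col5 (cost 4), row1→col3 (cost 2), row2→col4 (cost 3), row3→col0 (cost 6), row4→col2 (cost 5), row5→col1 (cost 4)
total = 4 + 2 + 3 + 6 + 5 + 4 = 24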